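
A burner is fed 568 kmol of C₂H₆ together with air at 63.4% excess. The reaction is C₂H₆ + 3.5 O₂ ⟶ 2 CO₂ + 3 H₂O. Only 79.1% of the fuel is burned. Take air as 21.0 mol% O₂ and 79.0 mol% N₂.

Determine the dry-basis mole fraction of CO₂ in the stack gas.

Stoichiometric O₂ = 3.5 × 568 = 1988 kmol; O₂ fed = 1988 × 1.634 = 3248 kmol.
N₂ fed = 3248 × 79/21 = 12220 kmol.
Fuel reacted = 0.791 × 568 → ξ = 449.3 kmol.
Outlet (n = n₀ + ν ξ):
  C₂H₆: 568 − 1(449.3) = 118.7
  O₂: 3248 − 3.5(449.3) = 1676
  N₂: 12220 (inert)
  CO₂: 0 + 2(449.3) = 898.6
  H₂O: 0 + 3(449.3) = 1348
Dry total = 14910 kmol; y_CO₂ (dry) = 898.6 / 14910 = 0.06025.

0.0603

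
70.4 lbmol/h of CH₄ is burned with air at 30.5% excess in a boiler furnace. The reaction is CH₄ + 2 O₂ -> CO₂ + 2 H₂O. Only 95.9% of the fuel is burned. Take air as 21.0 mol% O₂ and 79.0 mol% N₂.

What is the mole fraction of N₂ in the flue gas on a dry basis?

0.853

Stoichiometric O₂ = 2 × 70.4 = 140.8 lbmol/h; O₂ fed = 140.8 × 1.305 = 183.7 lbmol/h.
N₂ fed = 183.7 × 79/21 = 691.2 lbmol/h.
Fuel reacted = 0.959 × 70.4 → ξ = 67.51 lbmol/h.
Outlet (n = n₀ + ν ξ):
  CH₄: 70.4 − 1(67.51) = 2.886
  O₂: 183.7 − 2(67.51) = 48.72
  N₂: 691.2 (inert)
  CO₂: 0 + 1(67.51) = 67.51
  H₂O: 0 + 2(67.51) = 135
Dry total = 810.3 lbmol/h; y_N₂ (dry) = 691.2 / 810.3 = 0.853.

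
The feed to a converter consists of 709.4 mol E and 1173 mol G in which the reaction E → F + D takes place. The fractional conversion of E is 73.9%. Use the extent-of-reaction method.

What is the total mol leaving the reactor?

2410 mol

E reacted = 0.739 × 709.4 = 524.2 mol; ν_E = −1, so ξ = 524.2/1 = 524.2 mol.
Outlet amounts (n = n₀ + ν ξ):
  E: 709.4 − 1(524.2) = 185.2
  F: 0 + 1(524.2) = 524.2
  D: 0 + 1(524.2) = 524.2
  G: 1173 (inert)
Total out = 185.2 + 524.2 + 524.2 + 1173 = 2407 mol.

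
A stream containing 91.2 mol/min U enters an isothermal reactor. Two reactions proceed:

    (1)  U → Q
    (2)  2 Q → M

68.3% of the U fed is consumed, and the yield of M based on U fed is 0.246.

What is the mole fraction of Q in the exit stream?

Conversion of U: U consumed = 1ξ₁ = 0.683 × 91.2 → ξ₁ = 62.29 mol/min.
Yield of M: 1ξ₂ / 91.2 = 0.246 → ξ₂ = 22.44 mol/min.
Outlet amounts (n = n₀ + Σ ν·ξ):
  U: 91.2 − 1(62.29) = 28.91
  Q: 0 + 1(62.29) − 2(22.44) = 17.42
  M: 0 + 1(22.44) = 22.44
Total out = 68.76 mol/min; y_Q = 17.42 / 68.76 = 0.2533.

0.253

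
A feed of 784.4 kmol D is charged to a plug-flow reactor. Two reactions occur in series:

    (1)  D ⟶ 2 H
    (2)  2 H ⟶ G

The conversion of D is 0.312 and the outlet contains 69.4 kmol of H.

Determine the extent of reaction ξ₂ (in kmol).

Conversion of D: D consumed = 1ξ₁ = 0.312 × 784.4 → ξ₁ = 244.7 kmol.
H balance: n_H = 0 + 2ξ₁ − 2ξ₂ = 69.4 → ξ₂ = (2·244.7 − 69.4)/2 = 210 kmol.
Outlet amounts (n = n₀ + Σ ν·ξ):
  D: 784.4 − 1(244.7) = 539.7
  H: 0 + 2(244.7) − 2(210) = 69.4
  G: 0 + 1(210) = 210

ξ₂ = 210 kmol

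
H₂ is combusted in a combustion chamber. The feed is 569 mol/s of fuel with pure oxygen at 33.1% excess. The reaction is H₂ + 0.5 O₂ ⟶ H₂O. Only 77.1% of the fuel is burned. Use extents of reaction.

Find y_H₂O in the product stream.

0.602

Stoichiometric O₂ = 0.5 × 569 = 284.5 mol/s; O₂ fed = 284.5 × 1.331 = 378.7 mol/s.
Fuel reacted = 0.771 × 569 → ξ = 438.7 mol/s.
Outlet (n = n₀ + ν ξ):
  H₂: 569 − 1(438.7) = 130.3
  O₂: 378.7 − 0.5(438.7) = 159.3
  H₂O: 0 + 1(438.7) = 438.7
Total out = 728.3 mol/s; y_H₂O = 438.7 / 728.3 = 0.6023.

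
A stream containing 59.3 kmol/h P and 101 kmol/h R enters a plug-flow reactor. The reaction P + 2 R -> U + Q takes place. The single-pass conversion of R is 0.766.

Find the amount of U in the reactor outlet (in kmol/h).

38.7 kmol/h

R reacted = 0.766 × 101 = 77.37 kmol/h; ν_R = −2, so ξ = 77.37/2 = 38.68 kmol/h.
Outlet amounts (n = n₀ + ν ξ):
  P: 59.3 − 1(38.68) = 20.62
  R: 101 − 2(38.68) = 23.63
  U: 0 + 1(38.68) = 38.68
  Q: 0 + 1(38.68) = 38.68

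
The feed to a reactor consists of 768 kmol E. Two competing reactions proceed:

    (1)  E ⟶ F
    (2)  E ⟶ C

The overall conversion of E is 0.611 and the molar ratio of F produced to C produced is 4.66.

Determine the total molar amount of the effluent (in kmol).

Conversion of E: E consumed = 0.611 × 768 = 469.2 kmol = 1ξ₁ + 1ξ₂.
Selectivity: 1ξ₁ / (1ξ₂) = 4.66 → ξ₁ = 4.66 ξ₂.
Substitute: (1·4.66 + 1) ξ₂ = 469.2 → ξ₂ = 82.91 kmol, ξ₁ = 386.3 kmol.
Outlet amounts (n = n₀ + Σ ν·ξ):
  E: 768 − 1(386.3) − 1(82.91) = 298.8
  F: 0 + 1(386.3) = 386.3
  C: 0 + 1(82.91) = 82.91
Total out = 298.8 + 386.3 + 82.91 = 768 kmol.

768 kmol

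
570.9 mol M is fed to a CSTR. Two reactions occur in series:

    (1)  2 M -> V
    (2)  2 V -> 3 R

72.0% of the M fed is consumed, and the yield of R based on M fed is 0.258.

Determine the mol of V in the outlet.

Conversion of M: M consumed = 2ξ₁ = 0.72 × 570.9 → ξ₁ = 205.5 mol.
Yield of R: 3ξ₂ / 570.9 = 0.258 → ξ₂ = 49.1 mol.
Outlet amounts (n = n₀ + Σ ν·ξ):
  M: 570.9 − 2(205.5) = 159.9
  V: 0 + 1(205.5) − 2(49.1) = 107.3
  R: 0 + 3(49.1) = 147.3

107 mol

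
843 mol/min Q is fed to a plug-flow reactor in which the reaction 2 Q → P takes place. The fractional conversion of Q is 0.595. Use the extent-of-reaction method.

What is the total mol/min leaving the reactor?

592 mol/min

Q reacted = 0.595 × 843 = 501.6 mol/min; ν_Q = −2, so ξ = 501.6/2 = 250.8 mol/min.
Outlet amounts (n = n₀ + ν ξ):
  Q: 843 − 2(250.8) = 341.4
  P: 0 + 1(250.8) = 250.8
Total out = 341.4 + 250.8 = 592.2 mol/min.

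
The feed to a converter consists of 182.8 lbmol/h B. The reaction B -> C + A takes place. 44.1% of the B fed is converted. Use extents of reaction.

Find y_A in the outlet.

B reacted = 0.441 × 182.8 = 80.61 lbmol/h; ν_B = −1, so ξ = 80.61/1 = 80.61 lbmol/h.
Outlet amounts (n = n₀ + ν ξ):
  B: 182.8 − 1(80.61) = 102.2
  C: 0 + 1(80.61) = 80.61
  A: 0 + 1(80.61) = 80.61
Total out = 263.4 lbmol/h; y_A = 80.61 / 263.4 = 0.306.

0.306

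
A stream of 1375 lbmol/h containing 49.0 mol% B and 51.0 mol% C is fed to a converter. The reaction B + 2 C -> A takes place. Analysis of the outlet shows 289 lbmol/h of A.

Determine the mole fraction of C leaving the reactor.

For A: n = n₀ + 1ξ → 289 = 0 + 1ξ, giving ξ = 289 lbmol/h.
Outlet amounts (n = n₀ + ν ξ):
  B: 673.8 − 1(289) = 384.8
  C: 701.2 − 2(289) = 123.2
  A: 0 + 1(289) = 289
Total out = 797 lbmol/h; y_C = 123.2 / 797 = 0.1546.

0.155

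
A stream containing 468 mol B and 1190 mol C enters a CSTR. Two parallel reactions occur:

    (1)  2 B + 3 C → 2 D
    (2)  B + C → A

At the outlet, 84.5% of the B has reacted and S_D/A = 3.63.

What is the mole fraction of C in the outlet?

Conversion of B: B consumed = 0.845 × 468 = 395.5 mol = 2ξ₁ + 1ξ₂.
Selectivity: 2ξ₁ / (1ξ₂) = 3.63 → ξ₁ = 1.815 ξ₂.
Substitute: (2·1.815 + 1) ξ₂ = 395.5 → ξ₂ = 85.41 mol, ξ₁ = 155 mol.
Outlet amounts (n = n₀ + Σ ν·ξ):
  B: 468 − 2(155) − 1(85.41) = 72.54
  C: 1190 − 3(155) − 1(85.41) = 639.5
  D: 0 + 2(155) = 310
  A: 0 + 1(85.41) = 85.41
Total out = 1108 mol; y_C = 639.5 / 1108 = 0.5774.

0.577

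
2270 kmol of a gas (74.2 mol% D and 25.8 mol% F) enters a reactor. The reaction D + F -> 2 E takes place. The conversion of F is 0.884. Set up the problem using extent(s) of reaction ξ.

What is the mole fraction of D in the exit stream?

F reacted = 0.884 × 585.7 = 517.7 kmol; ν_F = −1, so ξ = 517.7/1 = 517.7 kmol.
Outlet amounts (n = n₀ + ν ξ):
  D: 1684 − 1(517.7) = 1167
  F: 585.7 − 1(517.7) = 67.94
  E: 0 + 2(517.7) = 1035
Total out = 2270 kmol; y_D = 1167 / 2270 = 0.5139.

0.514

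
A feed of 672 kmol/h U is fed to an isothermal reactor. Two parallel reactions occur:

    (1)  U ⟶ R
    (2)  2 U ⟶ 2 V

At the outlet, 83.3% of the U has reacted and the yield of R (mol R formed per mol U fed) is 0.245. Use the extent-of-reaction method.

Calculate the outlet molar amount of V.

Yield of R: 1ξ₁ / 672 = 0.245 → ξ₁ = 164.6 kmol/h.
Conversion of U: 1ξ₁ + 2ξ₂ = 0.833 × 672 = 559.8 → ξ₂ = 197.6 kmol/h.
Outlet amounts (n = n₀ + Σ ν·ξ):
  U: 672 − 1(164.6) − 2(197.6) = 112.2
  R: 0 + 1(164.6) = 164.6
  V: 0 + 2(197.6) = 395.1

395 kmol/h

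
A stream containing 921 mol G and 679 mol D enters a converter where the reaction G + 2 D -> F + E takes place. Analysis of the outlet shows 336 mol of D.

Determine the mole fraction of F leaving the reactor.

0.12

For D: n = n₀ − 2ξ → 336 = 679 − 2ξ, giving ξ = 171.5 mol.
Outlet amounts (n = n₀ + ν ξ):
  G: 921 − 1(171.5) = 749.5
  D: 679 − 2(171.5) = 336
  F: 0 + 1(171.5) = 171.5
  E: 0 + 1(171.5) = 171.5
Total out = 1428 mol; y_F = 171.5 / 1428 = 0.1201.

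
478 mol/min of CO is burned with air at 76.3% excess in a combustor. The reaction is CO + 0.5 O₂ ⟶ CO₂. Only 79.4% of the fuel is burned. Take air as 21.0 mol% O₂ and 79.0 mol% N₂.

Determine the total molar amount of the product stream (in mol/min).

Stoichiometric O₂ = 0.5 × 478 = 239 mol/min; O₂ fed = 239 × 1.763 = 421.4 mol/min.
N₂ fed = 421.4 × 79/21 = 1585 mol/min.
Fuel reacted = 0.794 × 478 → ξ = 379.5 mol/min.
Outlet (n = n₀ + ν ξ):
  CO: 478 − 1(379.5) = 98.47
  O₂: 421.4 − 0.5(379.5) = 231.6
  N₂: 1585 (inert)
  CO₂: 0 + 1(379.5) = 379.5
Total out = 98.47 + 231.6 + 1585 + 379.5 = 2295 mol/min.

2290 mol/min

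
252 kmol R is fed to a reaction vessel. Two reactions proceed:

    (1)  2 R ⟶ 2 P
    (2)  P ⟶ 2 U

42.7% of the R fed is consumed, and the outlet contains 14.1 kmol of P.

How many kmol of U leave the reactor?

Conversion of R: R consumed = 2ξ₁ = 0.427 × 252 → ξ₁ = 53.8 kmol.
P balance: n_P = 0 + 2ξ₁ − 1ξ₂ = 14.1 → ξ₂ = (2·53.8 − 14.1)/1 = 93.5 kmol.
Outlet amounts (n = n₀ + Σ ν·ξ):
  R: 252 − 2(53.8) = 144.4
  P: 0 + 2(53.8) − 1(93.5) = 14.1
  U: 0 + 2(93.5) = 187

187 kmol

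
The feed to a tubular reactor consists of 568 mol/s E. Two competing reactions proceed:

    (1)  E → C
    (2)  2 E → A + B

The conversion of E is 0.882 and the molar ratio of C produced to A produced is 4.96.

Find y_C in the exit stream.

0.629

Conversion of E: E consumed = 0.882 × 568 = 501 mol/s = 1ξ₁ + 2ξ₂.
Selectivity: 1ξ₁ / (1ξ₂) = 4.96 → ξ₁ = 4.96 ξ₂.
Substitute: (1·4.96 + 2) ξ₂ = 501 → ξ₂ = 71.98 mol/s, ξ₁ = 357 mol/s.
Outlet amounts (n = n₀ + Σ ν·ξ):
  E: 568 − 1(357) − 2(71.98) = 67.02
  C: 0 + 1(357) = 357
  A: 0 + 1(71.98) = 71.98
  B: 0 + 1(71.98) = 71.98
Total out = 568 mol/s; y_C = 357 / 568 = 0.6286.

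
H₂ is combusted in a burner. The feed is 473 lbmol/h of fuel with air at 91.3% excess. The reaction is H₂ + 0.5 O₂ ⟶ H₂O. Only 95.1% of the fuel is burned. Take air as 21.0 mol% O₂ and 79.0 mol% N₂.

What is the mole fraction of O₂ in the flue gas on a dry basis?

0.117

Stoichiometric O₂ = 0.5 × 473 = 236.5 lbmol/h; O₂ fed = 236.5 × 1.913 = 452.4 lbmol/h.
N₂ fed = 452.4 × 79/21 = 1702 lbmol/h.
Fuel reacted = 0.951 × 473 → ξ = 449.8 lbmol/h.
Outlet (n = n₀ + ν ξ):
  H₂: 473 − 1(449.8) = 23.18
  O₂: 452.4 − 0.5(449.8) = 227.5
  N₂: 1702 (inert)
  H₂O: 0 + 1(449.8) = 449.8
Dry total = 1953 lbmol/h; y_O₂ (dry) = 227.5 / 1953 = 0.1165.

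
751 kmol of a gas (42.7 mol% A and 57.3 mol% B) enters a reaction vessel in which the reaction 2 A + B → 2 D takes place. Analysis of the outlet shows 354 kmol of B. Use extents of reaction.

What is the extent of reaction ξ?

For B: n = n₀ − 1ξ → 354 = 430.3 − 1ξ, giving ξ = 76.32 kmol.
Outlet amounts (n = n₀ + ν ξ):
  A: 320.7 − 2(76.32) = 168
  B: 430.3 − 1(76.32) = 354
  D: 0 + 2(76.32) = 152.6

ξ = 76.3 kmol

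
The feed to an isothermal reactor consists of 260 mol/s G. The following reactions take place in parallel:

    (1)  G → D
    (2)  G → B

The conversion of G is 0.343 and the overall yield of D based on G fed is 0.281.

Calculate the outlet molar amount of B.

Yield of D: 1ξ₁ / 260 = 0.281 → ξ₁ = 73.06 mol/s.
Conversion of G: 1ξ₁ + 1ξ₂ = 0.343 × 260 = 89.18 → ξ₂ = 16.12 mol/s.
Outlet amounts (n = n₀ + Σ ν·ξ):
  G: 260 − 1(73.06) − 1(16.12) = 170.8
  D: 0 + 1(73.06) = 73.06
  B: 0 + 1(16.12) = 16.12

16.1 mol/s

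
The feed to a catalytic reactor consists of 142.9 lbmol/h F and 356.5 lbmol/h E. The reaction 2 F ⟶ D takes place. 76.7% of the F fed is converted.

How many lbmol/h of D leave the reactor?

54.8 lbmol/h

F reacted = 0.767 × 142.9 = 109.6 lbmol/h; ν_F = −2, so ξ = 109.6/2 = 54.8 lbmol/h.
Outlet amounts (n = n₀ + ν ξ):
  F: 142.9 − 2(54.8) = 33.3
  D: 0 + 1(54.8) = 54.8
  E: 356.5 (inert)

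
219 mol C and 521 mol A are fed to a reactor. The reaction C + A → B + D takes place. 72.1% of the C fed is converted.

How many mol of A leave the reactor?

363 mol

C reacted = 0.721 × 219 = 157.9 mol; ν_C = −1, so ξ = 157.9/1 = 157.9 mol.
Outlet amounts (n = n₀ + ν ξ):
  C: 219 − 1(157.9) = 61.1
  A: 521 − 1(157.9) = 363.1
  B: 0 + 1(157.9) = 157.9
  D: 0 + 1(157.9) = 157.9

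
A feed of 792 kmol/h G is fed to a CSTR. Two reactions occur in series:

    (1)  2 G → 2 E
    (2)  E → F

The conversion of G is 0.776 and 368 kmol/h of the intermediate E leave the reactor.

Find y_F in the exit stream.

Conversion of G: G consumed = 2ξ₁ = 0.776 × 792 → ξ₁ = 307.3 kmol/h.
E balance: n_E = 0 + 2ξ₁ − 1ξ₂ = 368 → ξ₂ = (2·307.3 − 368)/1 = 246.6 kmol/h.
Outlet amounts (n = n₀ + Σ ν·ξ):
  G: 792 − 2(307.3) = 177.4
  E: 0 + 2(307.3) − 1(246.6) = 368
  F: 0 + 1(246.6) = 246.6
Total out = 792 kmol/h; y_F = 246.6 / 792 = 0.3114.

0.311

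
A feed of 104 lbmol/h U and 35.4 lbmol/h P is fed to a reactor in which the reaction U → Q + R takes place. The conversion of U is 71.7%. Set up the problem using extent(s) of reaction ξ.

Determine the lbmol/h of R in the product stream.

U reacted = 0.717 × 104 = 74.57 lbmol/h; ν_U = −1, so ξ = 74.57/1 = 74.57 lbmol/h.
Outlet amounts (n = n₀ + ν ξ):
  U: 104 − 1(74.57) = 29.43
  Q: 0 + 1(74.57) = 74.57
  R: 0 + 1(74.57) = 74.57
  P: 35.4 (inert)

74.6 lbmol/h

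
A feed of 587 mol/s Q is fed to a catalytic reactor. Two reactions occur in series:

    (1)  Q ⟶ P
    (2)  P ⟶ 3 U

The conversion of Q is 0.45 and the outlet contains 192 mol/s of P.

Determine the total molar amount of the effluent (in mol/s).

731 mol/s

Conversion of Q: Q consumed = 1ξ₁ = 0.45 × 587 → ξ₁ = 264.2 mol/s.
P balance: n_P = 0 + 1ξ₁ − 1ξ₂ = 192 → ξ₂ = (1·264.2 − 192)/1 = 72.15 mol/s.
Outlet amounts (n = n₀ + Σ ν·ξ):
  Q: 587 − 1(264.2) = 322.8
  P: 0 + 1(264.2) − 1(72.15) = 192
  U: 0 + 3(72.15) = 216.5
Total out = 322.8 + 192 + 216.5 = 731.3 mol/s.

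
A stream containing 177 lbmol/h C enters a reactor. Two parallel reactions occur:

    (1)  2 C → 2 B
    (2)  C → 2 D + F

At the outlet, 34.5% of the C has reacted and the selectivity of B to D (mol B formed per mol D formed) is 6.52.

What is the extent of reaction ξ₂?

ξ₂ = 4.35 lbmol/h

Conversion of C: C consumed = 0.345 × 177 = 61.06 lbmol/h = 2ξ₁ + 1ξ₂.
Selectivity: 2ξ₁ / (2ξ₂) = 6.52 → ξ₁ = 6.52 ξ₂.
Substitute: (2·6.52 + 1) ξ₂ = 61.06 → ξ₂ = 4.349 lbmol/h, ξ₁ = 28.36 lbmol/h.
Outlet amounts (n = n₀ + Σ ν·ξ):
  C: 177 − 2(28.36) − 1(4.349) = 115.9
  B: 0 + 2(28.36) = 56.72
  D: 0 + 2(4.349) = 8.699
  F: 0 + 1(4.349) = 4.349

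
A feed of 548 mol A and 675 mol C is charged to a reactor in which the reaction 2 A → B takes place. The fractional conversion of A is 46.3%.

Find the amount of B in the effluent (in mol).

127 mol

A reacted = 0.463 × 548 = 253.7 mol; ν_A = −2, so ξ = 253.7/2 = 126.9 mol.
Outlet amounts (n = n₀ + ν ξ):
  A: 548 − 2(126.9) = 294.3
  B: 0 + 1(126.9) = 126.9
  C: 675 (inert)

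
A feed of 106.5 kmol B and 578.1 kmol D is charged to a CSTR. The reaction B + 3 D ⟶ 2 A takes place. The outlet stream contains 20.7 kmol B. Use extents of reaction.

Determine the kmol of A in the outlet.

For B: n = n₀ − 1ξ → 20.7 = 106.5 − 1ξ, giving ξ = 85.8 kmol.
Outlet amounts (n = n₀ + ν ξ):
  B: 106.5 − 1(85.8) = 20.7
  D: 578.1 − 3(85.8) = 320.7
  A: 0 + 2(85.8) = 171.6

172 kmol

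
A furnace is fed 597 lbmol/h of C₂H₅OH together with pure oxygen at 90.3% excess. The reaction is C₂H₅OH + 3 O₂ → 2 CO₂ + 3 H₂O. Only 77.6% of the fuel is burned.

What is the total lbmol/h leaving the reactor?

4470 lbmol/h

Stoichiometric O₂ = 3 × 597 = 1791 lbmol/h; O₂ fed = 1791 × 1.903 = 3408 lbmol/h.
Fuel reacted = 0.776 × 597 → ξ = 463.3 lbmol/h.
Outlet (n = n₀ + ν ξ):
  C₂H₅OH: 597 − 1(463.3) = 133.7
  O₂: 3408 − 3(463.3) = 2018
  CO₂: 0 + 2(463.3) = 926.5
  H₂O: 0 + 3(463.3) = 1390
Total out = 133.7 + 2018 + 926.5 + 1390 = 4469 lbmol/h.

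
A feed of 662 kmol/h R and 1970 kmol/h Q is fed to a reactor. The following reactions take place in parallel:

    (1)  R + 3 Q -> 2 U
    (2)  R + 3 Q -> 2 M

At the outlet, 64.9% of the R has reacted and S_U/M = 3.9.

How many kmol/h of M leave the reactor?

Conversion of R: R consumed = 0.649 × 662 = 429.6 kmol/h = 1ξ₁ + 1ξ₂.
Selectivity: 2ξ₁ / (2ξ₂) = 3.9 → ξ₁ = 3.9 ξ₂.
Substitute: (1·3.9 + 1) ξ₂ = 429.6 → ξ₂ = 87.68 kmol/h, ξ₁ = 342 kmol/h.
Outlet amounts (n = n₀ + Σ ν·ξ):
  R: 662 − 1(342) − 1(87.68) = 232.4
  Q: 1970 − 3(342) − 3(87.68) = 681.1
  U: 0 + 2(342) = 683.9
  M: 0 + 2(87.68) = 175.4

175 kmol/h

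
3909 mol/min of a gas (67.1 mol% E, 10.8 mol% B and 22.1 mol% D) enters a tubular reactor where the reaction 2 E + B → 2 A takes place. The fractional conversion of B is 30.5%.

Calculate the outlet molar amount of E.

B reacted = 0.305 × 422.2 = 128.8 mol/min; ν_B = −1, so ξ = 128.8/1 = 128.8 mol/min.
Outlet amounts (n = n₀ + ν ξ):
  E: 2623 − 2(128.8) = 2365
  B: 422.2 − 1(128.8) = 293.4
  A: 0 + 2(128.8) = 257.5
  D: 863.9 (inert)

2370 mol/min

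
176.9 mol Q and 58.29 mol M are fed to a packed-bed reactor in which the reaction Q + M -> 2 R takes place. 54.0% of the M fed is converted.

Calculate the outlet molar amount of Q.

145 mol

M reacted = 0.54 × 58.29 = 31.48 mol; ν_M = −1, so ξ = 31.48/1 = 31.48 mol.
Outlet amounts (n = n₀ + ν ξ):
  Q: 176.9 − 1(31.48) = 145.4
  M: 58.29 − 1(31.48) = 26.81
  R: 0 + 2(31.48) = 62.95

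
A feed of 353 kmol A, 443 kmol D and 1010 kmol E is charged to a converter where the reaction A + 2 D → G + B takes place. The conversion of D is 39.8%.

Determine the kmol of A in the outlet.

265 kmol

D reacted = 0.398 × 443 = 176.3 kmol; ν_D = −2, so ξ = 176.3/2 = 88.16 kmol.
Outlet amounts (n = n₀ + ν ξ):
  A: 353 − 1(88.16) = 264.8
  D: 443 − 2(88.16) = 266.7
  G: 0 + 1(88.16) = 88.16
  B: 0 + 1(88.16) = 88.16
  E: 1010 (inert)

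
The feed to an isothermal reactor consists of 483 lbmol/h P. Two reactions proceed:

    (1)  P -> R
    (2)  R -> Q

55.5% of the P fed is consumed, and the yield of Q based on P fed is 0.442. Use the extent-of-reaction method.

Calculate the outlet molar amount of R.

54.6 lbmol/h

Conversion of P: P consumed = 1ξ₁ = 0.555 × 483 → ξ₁ = 268.1 lbmol/h.
Yield of Q: 1ξ₂ / 483 = 0.442 → ξ₂ = 213.5 lbmol/h.
Outlet amounts (n = n₀ + Σ ν·ξ):
  P: 483 − 1(268.1) = 214.9
  R: 0 + 1(268.1) − 1(213.5) = 54.58
  Q: 0 + 1(213.5) = 213.5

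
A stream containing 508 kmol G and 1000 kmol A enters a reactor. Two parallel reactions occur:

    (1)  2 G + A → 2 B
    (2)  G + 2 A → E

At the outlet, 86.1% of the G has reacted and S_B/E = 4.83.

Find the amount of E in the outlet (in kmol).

Conversion of G: G consumed = 0.861 × 508 = 437.4 kmol = 2ξ₁ + 1ξ₂.
Selectivity: 2ξ₁ / (1ξ₂) = 4.83 → ξ₁ = 2.415 ξ₂.
Substitute: (2·2.415 + 1) ξ₂ = 437.4 → ξ₂ = 75.02 kmol, ξ₁ = 181.2 kmol.
Outlet amounts (n = n₀ + Σ ν·ξ):
  G: 508 − 2(181.2) − 1(75.02) = 70.61
  A: 1000 − 1(181.2) − 2(75.02) = 668.8
  B: 0 + 2(181.2) = 362.4
  E: 0 + 1(75.02) = 75.02

75 kmol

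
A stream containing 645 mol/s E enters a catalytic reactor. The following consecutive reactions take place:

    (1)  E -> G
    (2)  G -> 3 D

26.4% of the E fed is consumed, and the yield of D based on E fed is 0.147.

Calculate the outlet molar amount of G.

139 mol/s

Conversion of E: E consumed = 1ξ₁ = 0.264 × 645 → ξ₁ = 170.3 mol/s.
Yield of D: 3ξ₂ / 645 = 0.147 → ξ₂ = 31.61 mol/s.
Outlet amounts (n = n₀ + Σ ν·ξ):
  E: 645 − 1(170.3) = 474.7
  G: 0 + 1(170.3) − 1(31.61) = 138.7
  D: 0 + 3(31.61) = 94.81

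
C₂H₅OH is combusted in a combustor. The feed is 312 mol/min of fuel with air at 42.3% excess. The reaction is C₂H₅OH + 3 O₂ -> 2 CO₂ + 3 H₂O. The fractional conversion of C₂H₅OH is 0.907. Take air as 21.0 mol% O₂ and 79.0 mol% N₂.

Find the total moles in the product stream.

6940 mol/min

Stoichiometric O₂ = 3 × 312 = 936 mol/min; O₂ fed = 936 × 1.423 = 1332 mol/min.
N₂ fed = 1332 × 79/21 = 5011 mol/min.
Fuel reacted = 0.907 × 312 → ξ = 283 mol/min.
Outlet (n = n₀ + ν ξ):
  C₂H₅OH: 312 − 1(283) = 29.02
  O₂: 1332 − 3(283) = 483
  N₂: 5011 (inert)
  CO₂: 0 + 2(283) = 566
  H₂O: 0 + 3(283) = 849
Total out = 29.02 + 483 + 5011 + 566 + 849 = 6937 mol/min.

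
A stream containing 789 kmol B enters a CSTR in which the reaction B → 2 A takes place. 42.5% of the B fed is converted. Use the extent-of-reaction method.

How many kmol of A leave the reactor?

B reacted = 0.425 × 789 = 335.3 kmol; ν_B = −1, so ξ = 335.3/1 = 335.3 kmol.
Outlet amounts (n = n₀ + ν ξ):
  B: 789 − 1(335.3) = 453.7
  A: 0 + 2(335.3) = 670.6

671 kmol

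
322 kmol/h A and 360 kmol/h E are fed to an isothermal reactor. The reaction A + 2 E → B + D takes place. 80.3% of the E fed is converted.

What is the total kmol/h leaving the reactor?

537 kmol/h

E reacted = 0.803 × 360 = 289.1 kmol/h; ν_E = −2, so ξ = 289.1/2 = 144.5 kmol/h.
Outlet amounts (n = n₀ + ν ξ):
  A: 322 − 1(144.5) = 177.5
  E: 360 − 2(144.5) = 70.92
  B: 0 + 1(144.5) = 144.5
  D: 0 + 1(144.5) = 144.5
Total out = 177.5 + 70.92 + 144.5 + 144.5 = 537.5 kmol/h.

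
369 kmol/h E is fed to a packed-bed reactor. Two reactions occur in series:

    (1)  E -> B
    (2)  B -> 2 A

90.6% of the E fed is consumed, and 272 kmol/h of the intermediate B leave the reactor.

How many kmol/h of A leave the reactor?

Conversion of E: E consumed = 1ξ₁ = 0.906 × 369 → ξ₁ = 334.3 kmol/h.
B balance: n_B = 0 + 1ξ₁ − 1ξ₂ = 272 → ξ₂ = (1·334.3 − 272)/1 = 62.31 kmol/h.
Outlet amounts (n = n₀ + Σ ν·ξ):
  E: 369 − 1(334.3) = 34.69
  B: 0 + 1(334.3) − 1(62.31) = 272
  A: 0 + 2(62.31) = 124.6

125 kmol/h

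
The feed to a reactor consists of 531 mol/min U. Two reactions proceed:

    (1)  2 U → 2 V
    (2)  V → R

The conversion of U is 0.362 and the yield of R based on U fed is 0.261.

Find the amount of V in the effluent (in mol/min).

53.6 mol/min

Conversion of U: U consumed = 2ξ₁ = 0.362 × 531 → ξ₁ = 96.11 mol/min.
Yield of R: 1ξ₂ / 531 = 0.261 → ξ₂ = 138.6 mol/min.
Outlet amounts (n = n₀ + Σ ν·ξ):
  U: 531 − 2(96.11) = 338.8
  V: 0 + 2(96.11) − 1(138.6) = 53.63
  R: 0 + 1(138.6) = 138.6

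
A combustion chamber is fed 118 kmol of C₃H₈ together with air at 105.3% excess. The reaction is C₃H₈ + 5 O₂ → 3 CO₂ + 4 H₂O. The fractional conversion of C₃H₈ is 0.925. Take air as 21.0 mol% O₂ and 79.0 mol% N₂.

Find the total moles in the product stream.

6000 kmol

Stoichiometric O₂ = 5 × 118 = 590 kmol; O₂ fed = 590 × 2.053 = 1211 kmol.
N₂ fed = 1211 × 79/21 = 4557 kmol.
Fuel reacted = 0.925 × 118 → ξ = 109.2 kmol.
Outlet (n = n₀ + ν ξ):
  C₃H₈: 118 − 1(109.2) = 8.85
  O₂: 1211 − 5(109.2) = 665.5
  N₂: 4557 (inert)
  CO₂: 0 + 3(109.2) = 327.5
  H₂O: 0 + 4(109.2) = 436.6
Total out = 8.85 + 665.5 + 4557 + 327.5 + 436.6 = 5995 kmol.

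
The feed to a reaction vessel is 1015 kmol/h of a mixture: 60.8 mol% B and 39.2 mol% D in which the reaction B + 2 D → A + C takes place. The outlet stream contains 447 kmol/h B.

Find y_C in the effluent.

For B: n = n₀ − 1ξ → 447 = 617.1 − 1ξ, giving ξ = 170.1 kmol/h.
Outlet amounts (n = n₀ + ν ξ):
  B: 617.1 − 1(170.1) = 447
  D: 397.9 − 2(170.1) = 57.64
  A: 0 + 1(170.1) = 170.1
  C: 0 + 1(170.1) = 170.1
Total out = 844.9 kmol/h; y_C = 170.1 / 844.9 = 0.2014.

0.201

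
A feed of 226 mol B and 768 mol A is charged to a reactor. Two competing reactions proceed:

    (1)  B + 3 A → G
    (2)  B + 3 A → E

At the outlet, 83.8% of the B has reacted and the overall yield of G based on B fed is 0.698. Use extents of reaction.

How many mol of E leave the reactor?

Yield of G: 1ξ₁ / 226 = 0.698 → ξ₁ = 157.7 mol.
Conversion of B: 1ξ₁ + 1ξ₂ = 0.838 × 226 = 189.4 → ξ₂ = 31.64 mol.
Outlet amounts (n = n₀ + Σ ν·ξ):
  B: 226 − 1(157.7) − 1(31.64) = 36.61
  A: 768 − 3(157.7) − 3(31.64) = 199.8
  G: 0 + 1(157.7) = 157.7
  E: 0 + 1(31.64) = 31.64

31.6 mol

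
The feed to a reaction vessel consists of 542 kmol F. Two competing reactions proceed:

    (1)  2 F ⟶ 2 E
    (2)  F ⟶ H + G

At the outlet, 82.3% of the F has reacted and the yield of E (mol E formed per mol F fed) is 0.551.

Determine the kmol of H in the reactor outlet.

Yield of E: 2ξ₁ / 542 = 0.551 → ξ₁ = 149.3 kmol.
Conversion of F: 2ξ₁ + 1ξ₂ = 0.823 × 542 = 446.1 → ξ₂ = 147.4 kmol.
Outlet amounts (n = n₀ + Σ ν·ξ):
  F: 542 − 2(149.3) − 1(147.4) = 95.93
  E: 0 + 2(149.3) = 298.6
  H: 0 + 1(147.4) = 147.4
  G: 0 + 1(147.4) = 147.4

147 kmol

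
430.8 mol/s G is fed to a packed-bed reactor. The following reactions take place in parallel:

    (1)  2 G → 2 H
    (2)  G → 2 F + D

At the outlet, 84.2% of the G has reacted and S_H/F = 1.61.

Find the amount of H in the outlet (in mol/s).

Conversion of G: G consumed = 0.842 × 430.8 = 362.7 mol/s = 2ξ₁ + 1ξ₂.
Selectivity: 2ξ₁ / (2ξ₂) = 1.61 → ξ₁ = 1.61 ξ₂.
Substitute: (2·1.61 + 1) ξ₂ = 362.7 → ξ₂ = 85.96 mol/s, ξ₁ = 138.4 mol/s.
Outlet amounts (n = n₀ + Σ ν·ξ):
  G: 430.8 − 2(138.4) − 1(85.96) = 68.07
  H: 0 + 2(138.4) = 276.8
  F: 0 + 2(85.96) = 171.9
  D: 0 + 1(85.96) = 85.96

277 mol/s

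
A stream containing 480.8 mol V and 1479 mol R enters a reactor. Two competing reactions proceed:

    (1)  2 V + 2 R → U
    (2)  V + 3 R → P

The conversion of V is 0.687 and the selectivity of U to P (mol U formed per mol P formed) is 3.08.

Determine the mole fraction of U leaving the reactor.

Conversion of V: V consumed = 0.687 × 480.8 = 330.3 mol = 2ξ₁ + 1ξ₂.
Selectivity: 1ξ₁ / (1ξ₂) = 3.08 → ξ₁ = 3.08 ξ₂.
Substitute: (2·3.08 + 1) ξ₂ = 330.3 → ξ₂ = 46.13 mol, ξ₁ = 142.1 mol.
Outlet amounts (n = n₀ + Σ ν·ξ):
  V: 480.8 − 2(142.1) − 1(46.13) = 150.5
  R: 1479 − 2(142.1) − 3(46.13) = 1056
  U: 0 + 1(142.1) = 142.1
  P: 0 + 1(46.13) = 46.13
Total out = 1395 mol; y_U = 142.1 / 1395 = 0.1018.

0.102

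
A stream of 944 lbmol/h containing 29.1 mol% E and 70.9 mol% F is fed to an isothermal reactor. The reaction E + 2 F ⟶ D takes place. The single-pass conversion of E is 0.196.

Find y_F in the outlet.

0.672

E reacted = 0.196 × 274.7 = 53.84 lbmol/h; ν_E = −1, so ξ = 53.84/1 = 53.84 lbmol/h.
Outlet amounts (n = n₀ + ν ξ):
  E: 274.7 − 1(53.84) = 220.9
  F: 669.3 − 2(53.84) = 561.6
  D: 0 + 1(53.84) = 53.84
Total out = 836.3 lbmol/h; y_F = 561.6 / 836.3 = 0.6715.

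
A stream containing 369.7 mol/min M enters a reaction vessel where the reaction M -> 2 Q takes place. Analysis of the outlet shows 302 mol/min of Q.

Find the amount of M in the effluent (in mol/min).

219 mol/min

For Q: n = n₀ + 2ξ → 302 = 0 + 2ξ, giving ξ = 151 mol/min.
Outlet amounts (n = n₀ + ν ξ):
  M: 369.7 − 1(151) = 218.7
  Q: 0 + 2(151) = 302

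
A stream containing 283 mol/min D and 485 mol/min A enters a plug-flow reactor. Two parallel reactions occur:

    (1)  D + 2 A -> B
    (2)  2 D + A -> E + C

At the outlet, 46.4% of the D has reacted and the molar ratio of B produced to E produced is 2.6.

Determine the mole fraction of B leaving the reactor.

Conversion of D: D consumed = 0.464 × 283 = 131.3 mol/min = 1ξ₁ + 2ξ₂.
Selectivity: 1ξ₁ / (1ξ₂) = 2.6 → ξ₁ = 2.6 ξ₂.
Substitute: (1·2.6 + 2) ξ₂ = 131.3 → ξ₂ = 28.55 mol/min, ξ₁ = 74.22 mol/min.
Outlet amounts (n = n₀ + Σ ν·ξ):
  D: 283 − 1(74.22) − 2(28.55) = 151.7
  A: 485 − 2(74.22) − 1(28.55) = 308
  B: 0 + 1(74.22) = 74.22
  E: 0 + 1(28.55) = 28.55
  C: 0 + 1(28.55) = 28.55
Total out = 591 mol/min; y_B = 74.22 / 591 = 0.1256.

0.126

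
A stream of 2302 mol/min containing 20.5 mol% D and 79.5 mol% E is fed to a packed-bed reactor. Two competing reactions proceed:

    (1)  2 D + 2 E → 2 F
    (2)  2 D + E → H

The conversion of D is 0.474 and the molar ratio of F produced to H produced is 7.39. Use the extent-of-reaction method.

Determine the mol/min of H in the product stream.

Conversion of D: D consumed = 0.474 × 471.9 = 223.7 mol/min = 2ξ₁ + 2ξ₂.
Selectivity: 2ξ₁ / (1ξ₂) = 7.39 → ξ₁ = 3.695 ξ₂.
Substitute: (2·3.695 + 2) ξ₂ = 223.7 → ξ₂ = 23.82 mol/min, ξ₁ = 88.02 mol/min.
Outlet amounts (n = n₀ + Σ ν·ξ):
  D: 471.9 − 2(88.02) − 2(23.82) = 248.2
  E: 1830 − 2(88.02) − 1(23.82) = 1630
  F: 0 + 2(88.02) = 176
  H: 0 + 1(23.82) = 23.82

23.8 mol/min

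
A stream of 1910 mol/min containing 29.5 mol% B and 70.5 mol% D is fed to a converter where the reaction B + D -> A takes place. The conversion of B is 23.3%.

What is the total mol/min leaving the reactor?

1780 mol/min

B reacted = 0.233 × 563.5 = 131.3 mol/min; ν_B = −1, so ξ = 131.3/1 = 131.3 mol/min.
Outlet amounts (n = n₀ + ν ξ):
  B: 563.5 − 1(131.3) = 432.2
  D: 1347 − 1(131.3) = 1215
  A: 0 + 1(131.3) = 131.3
Total out = 432.2 + 1215 + 131.3 = 1779 mol/min.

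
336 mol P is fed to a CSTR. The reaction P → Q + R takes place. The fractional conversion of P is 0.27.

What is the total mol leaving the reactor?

427 mol

P reacted = 0.27 × 336 = 90.72 mol; ν_P = −1, so ξ = 90.72/1 = 90.72 mol.
Outlet amounts (n = n₀ + ν ξ):
  P: 336 − 1(90.72) = 245.3
  Q: 0 + 1(90.72) = 90.72
  R: 0 + 1(90.72) = 90.72
Total out = 245.3 + 90.72 + 90.72 = 426.7 mol.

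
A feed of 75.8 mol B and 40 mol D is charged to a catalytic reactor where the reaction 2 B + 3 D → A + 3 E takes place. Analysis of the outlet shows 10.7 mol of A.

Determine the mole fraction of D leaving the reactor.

For A: n = n₀ + 1ξ → 10.7 = 0 + 1ξ, giving ξ = 10.7 mol.
Outlet amounts (n = n₀ + ν ξ):
  B: 75.8 − 2(10.7) = 54.4
  D: 40 − 3(10.7) = 7.9
  A: 0 + 1(10.7) = 10.7
  E: 0 + 3(10.7) = 32.1
Total out = 105.1 mol; y_D = 7.9 / 105.1 = 0.07517.

0.0752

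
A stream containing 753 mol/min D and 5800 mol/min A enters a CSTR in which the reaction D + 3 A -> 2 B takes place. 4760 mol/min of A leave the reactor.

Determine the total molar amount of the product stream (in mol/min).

5860 mol/min

For A: n = n₀ − 3ξ → 4760 = 5800 − 3ξ, giving ξ = 346.7 mol/min.
Outlet amounts (n = n₀ + ν ξ):
  D: 753 − 1(346.7) = 406.3
  A: 5800 − 3(346.7) = 4760
  B: 0 + 2(346.7) = 693.3
Total out = 406.3 + 4760 + 693.3 = 5860 mol/min.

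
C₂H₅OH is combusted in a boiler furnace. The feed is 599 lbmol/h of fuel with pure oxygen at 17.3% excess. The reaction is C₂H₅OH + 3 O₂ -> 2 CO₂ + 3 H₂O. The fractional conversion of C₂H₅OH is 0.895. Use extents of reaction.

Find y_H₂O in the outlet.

Stoichiometric O₂ = 3 × 599 = 1797 lbmol/h; O₂ fed = 1797 × 1.173 = 2108 lbmol/h.
Fuel reacted = 0.895 × 599 → ξ = 536.1 lbmol/h.
Outlet (n = n₀ + ν ξ):
  C₂H₅OH: 599 − 1(536.1) = 62.89
  O₂: 2108 − 3(536.1) = 499.6
  CO₂: 0 + 2(536.1) = 1072
  H₂O: 0 + 3(536.1) = 1608
Total out = 3243 lbmol/h; y_H₂O = 1608 / 3243 = 0.4959.

0.496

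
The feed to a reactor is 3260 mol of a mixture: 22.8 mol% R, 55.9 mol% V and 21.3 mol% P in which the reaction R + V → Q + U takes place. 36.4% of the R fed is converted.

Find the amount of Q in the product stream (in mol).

271 mol

R reacted = 0.364 × 743.3 = 270.6 mol; ν_R = −1, so ξ = 270.6/1 = 270.6 mol.
Outlet amounts (n = n₀ + ν ξ):
  R: 743.3 − 1(270.6) = 472.7
  V: 1822 − 1(270.6) = 1552
  Q: 0 + 1(270.6) = 270.6
  U: 0 + 1(270.6) = 270.6
  P: 694.4 (inert)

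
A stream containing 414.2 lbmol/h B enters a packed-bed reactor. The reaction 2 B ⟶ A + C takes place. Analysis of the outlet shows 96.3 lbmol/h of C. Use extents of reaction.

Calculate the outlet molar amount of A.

96.3 lbmol/h

For C: n = n₀ + 1ξ → 96.3 = 0 + 1ξ, giving ξ = 96.3 lbmol/h.
Outlet amounts (n = n₀ + ν ξ):
  B: 414.2 − 2(96.3) = 221.6
  A: 0 + 1(96.3) = 96.3
  C: 0 + 1(96.3) = 96.3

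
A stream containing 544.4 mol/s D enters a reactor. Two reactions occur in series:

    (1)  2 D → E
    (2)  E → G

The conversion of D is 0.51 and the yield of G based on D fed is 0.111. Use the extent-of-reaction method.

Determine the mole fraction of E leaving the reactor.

0.193

Conversion of D: D consumed = 2ξ₁ = 0.51 × 544.4 → ξ₁ = 138.8 mol/s.
Yield of G: 1ξ₂ / 544.4 = 0.111 → ξ₂ = 60.43 mol/s.
Outlet amounts (n = n₀ + Σ ν·ξ):
  D: 544.4 − 2(138.8) = 266.8
  E: 0 + 1(138.8) − 1(60.43) = 78.39
  G: 0 + 1(60.43) = 60.43
Total out = 405.6 mol/s; y_E = 78.39 / 405.6 = 0.1933.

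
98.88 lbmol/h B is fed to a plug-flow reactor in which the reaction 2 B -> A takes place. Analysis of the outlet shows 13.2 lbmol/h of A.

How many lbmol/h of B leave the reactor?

72.5 lbmol/h

For A: n = n₀ + 1ξ → 13.2 = 0 + 1ξ, giving ξ = 13.2 lbmol/h.
Outlet amounts (n = n₀ + ν ξ):
  B: 98.88 − 2(13.2) = 72.48
  A: 0 + 1(13.2) = 13.2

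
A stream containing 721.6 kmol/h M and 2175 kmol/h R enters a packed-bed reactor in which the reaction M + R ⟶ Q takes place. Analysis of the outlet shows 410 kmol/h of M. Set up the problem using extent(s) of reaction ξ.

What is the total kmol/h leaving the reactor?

2580 kmol/h

For M: n = n₀ − 1ξ → 410 = 721.6 − 1ξ, giving ξ = 311.6 kmol/h.
Outlet amounts (n = n₀ + ν ξ):
  M: 721.6 − 1(311.6) = 410
  R: 2175 − 1(311.6) = 1863
  Q: 0 + 1(311.6) = 311.6
Total out = 410 + 1863 + 311.6 = 2585 kmol/h.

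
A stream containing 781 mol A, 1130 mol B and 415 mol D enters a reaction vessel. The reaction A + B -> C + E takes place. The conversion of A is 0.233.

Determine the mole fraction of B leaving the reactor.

0.408

A reacted = 0.233 × 781 = 182 mol; ν_A = −1, so ξ = 182/1 = 182 mol.
Outlet amounts (n = n₀ + ν ξ):
  A: 781 − 1(182) = 599
  B: 1130 − 1(182) = 948
  C: 0 + 1(182) = 182
  E: 0 + 1(182) = 182
  D: 415 (inert)
Total out = 2326 mol; y_B = 948 / 2326 = 0.4076.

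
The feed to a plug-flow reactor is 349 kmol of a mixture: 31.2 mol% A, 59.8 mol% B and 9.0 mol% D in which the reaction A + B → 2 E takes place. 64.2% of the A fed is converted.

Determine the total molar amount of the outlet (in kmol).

349 kmol

A reacted = 0.642 × 108.9 = 69.91 kmol; ν_A = −1, so ξ = 69.91/1 = 69.91 kmol.
Outlet amounts (n = n₀ + ν ξ):
  A: 108.9 − 1(69.91) = 38.98
  B: 208.7 − 1(69.91) = 138.8
  E: 0 + 2(69.91) = 139.8
  D: 31.41 (inert)
Total out = 38.98 + 138.8 + 139.8 + 31.41 = 349 kmol.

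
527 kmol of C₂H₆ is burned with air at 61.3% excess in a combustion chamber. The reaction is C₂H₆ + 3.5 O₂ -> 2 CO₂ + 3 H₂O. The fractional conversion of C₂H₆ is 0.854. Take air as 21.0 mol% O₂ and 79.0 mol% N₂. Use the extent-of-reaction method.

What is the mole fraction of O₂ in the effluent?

Stoichiometric O₂ = 3.5 × 527 = 1844 kmol; O₂ fed = 1844 × 1.613 = 2975 kmol.
N₂ fed = 2975 × 79/21 = 11190 kmol.
Fuel reacted = 0.854 × 527 → ξ = 450.1 kmol.
Outlet (n = n₀ + ν ξ):
  C₂H₆: 527 − 1(450.1) = 76.94
  O₂: 2975 − 3.5(450.1) = 1400
  N₂: 11190 (inert)
  CO₂: 0 + 2(450.1) = 900.1
  H₂O: 0 + 3(450.1) = 1350
Total out = 14920 kmol; y_O₂ = 1400 / 14920 = 0.09383.

0.0938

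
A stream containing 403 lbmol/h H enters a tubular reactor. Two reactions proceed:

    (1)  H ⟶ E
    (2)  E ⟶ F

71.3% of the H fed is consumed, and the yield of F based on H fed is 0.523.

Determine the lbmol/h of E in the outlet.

76.6 lbmol/h

Conversion of H: H consumed = 1ξ₁ = 0.713 × 403 → ξ₁ = 287.3 lbmol/h.
Yield of F: 1ξ₂ / 403 = 0.523 → ξ₂ = 210.8 lbmol/h.
Outlet amounts (n = n₀ + Σ ν·ξ):
  H: 403 − 1(287.3) = 115.7
  E: 0 + 1(287.3) − 1(210.8) = 76.57
  F: 0 + 1(210.8) = 210.8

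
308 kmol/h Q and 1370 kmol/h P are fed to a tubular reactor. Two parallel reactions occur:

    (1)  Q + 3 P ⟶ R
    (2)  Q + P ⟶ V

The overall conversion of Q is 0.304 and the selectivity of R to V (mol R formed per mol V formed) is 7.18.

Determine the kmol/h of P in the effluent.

1110 kmol/h

Conversion of Q: Q consumed = 0.304 × 308 = 93.63 kmol/h = 1ξ₁ + 1ξ₂.
Selectivity: 1ξ₁ / (1ξ₂) = 7.18 → ξ₁ = 7.18 ξ₂.
Substitute: (1·7.18 + 1) ξ₂ = 93.63 → ξ₂ = 11.45 kmol/h, ξ₁ = 82.19 kmol/h.
Outlet amounts (n = n₀ + Σ ν·ξ):
  Q: 308 − 1(82.19) − 1(11.45) = 214.4
  P: 1370 − 3(82.19) − 1(11.45) = 1112
  R: 0 + 1(82.19) = 82.19
  V: 0 + 1(11.45) = 11.45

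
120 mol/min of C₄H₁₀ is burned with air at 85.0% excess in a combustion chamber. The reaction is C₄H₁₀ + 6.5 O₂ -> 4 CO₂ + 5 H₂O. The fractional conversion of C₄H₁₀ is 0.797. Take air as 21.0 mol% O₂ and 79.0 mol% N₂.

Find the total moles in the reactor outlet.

Stoichiometric O₂ = 6.5 × 120 = 780 mol/min; O₂ fed = 780 × 1.850 = 1443 mol/min.
N₂ fed = 1443 × 79/21 = 5428 mol/min.
Fuel reacted = 0.797 × 120 → ξ = 95.64 mol/min.
Outlet (n = n₀ + ν ξ):
  C₄H₁₀: 120 − 1(95.64) = 24.36
  O₂: 1443 − 6.5(95.64) = 821.3
  N₂: 5428 (inert)
  CO₂: 0 + 4(95.64) = 382.6
  H₂O: 0 + 5(95.64) = 478.2
Total out = 24.36 + 821.3 + 5428 + 382.6 + 478.2 = 7135 mol/min.

7130 mol/min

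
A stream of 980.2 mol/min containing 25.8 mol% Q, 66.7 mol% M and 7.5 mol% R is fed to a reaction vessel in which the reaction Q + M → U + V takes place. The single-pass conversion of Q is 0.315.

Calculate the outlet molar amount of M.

574 mol/min

Q reacted = 0.315 × 252.9 = 79.66 mol/min; ν_Q = −1, so ξ = 79.66/1 = 79.66 mol/min.
Outlet amounts (n = n₀ + ν ξ):
  Q: 252.9 − 1(79.66) = 173.2
  M: 653.8 − 1(79.66) = 574.1
  U: 0 + 1(79.66) = 79.66
  V: 0 + 1(79.66) = 79.66
  R: 73.52 (inert)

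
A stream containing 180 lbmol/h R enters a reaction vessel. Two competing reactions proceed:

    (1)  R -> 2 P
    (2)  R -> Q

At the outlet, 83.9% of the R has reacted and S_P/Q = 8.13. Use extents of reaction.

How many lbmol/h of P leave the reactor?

242 lbmol/h

Conversion of R: R consumed = 0.839 × 180 = 151 lbmol/h = 1ξ₁ + 1ξ₂.
Selectivity: 2ξ₁ / (1ξ₂) = 8.13 → ξ₁ = 4.065 ξ₂.
Substitute: (1·4.065 + 1) ξ₂ = 151 → ξ₂ = 29.82 lbmol/h, ξ₁ = 121.2 lbmol/h.
Outlet amounts (n = n₀ + Σ ν·ξ):
  R: 180 − 1(121.2) − 1(29.82) = 28.98
  P: 0 + 2(121.2) = 242.4
  Q: 0 + 1(29.82) = 29.82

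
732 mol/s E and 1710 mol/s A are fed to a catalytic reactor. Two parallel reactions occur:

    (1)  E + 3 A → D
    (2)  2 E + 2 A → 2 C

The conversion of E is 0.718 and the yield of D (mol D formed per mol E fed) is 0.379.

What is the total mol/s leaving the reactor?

Yield of D: 1ξ₁ / 732 = 0.379 → ξ₁ = 277.4 mol/s.
Conversion of E: 1ξ₁ + 2ξ₂ = 0.718 × 732 = 525.6 → ξ₂ = 124.1 mol/s.
Outlet amounts (n = n₀ + Σ ν·ξ):
  E: 732 − 1(277.4) − 2(124.1) = 206.4
  A: 1710 − 3(277.4) − 2(124.1) = 629.6
  D: 0 + 1(277.4) = 277.4
  C: 0 + 2(124.1) = 248.1
Total out = 206.4 + 629.6 + 277.4 + 248.1 = 1362 mol/s.

1360 mol/s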